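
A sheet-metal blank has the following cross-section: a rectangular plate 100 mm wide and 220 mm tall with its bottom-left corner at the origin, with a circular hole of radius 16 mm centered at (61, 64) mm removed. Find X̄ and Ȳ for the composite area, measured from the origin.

X̄ = 49.58 mm, Ȳ = 111.75 mm

plate: A = 100 × 220 = 22000.00, centroid at (50.00, 110.00).
hole: A = −π·16² = -804.25, centroid at (61.00, 64.00).
ΣA = 21195.75 mm², ΣAX̄ = 1050940.89 mm³, ΣAȲ = 2368528.15 mm³.
X̄ = 1050940.89/21195.75 = 49.58 mm; Ȳ = 2368528.15/21195.75 = 111.75 mm.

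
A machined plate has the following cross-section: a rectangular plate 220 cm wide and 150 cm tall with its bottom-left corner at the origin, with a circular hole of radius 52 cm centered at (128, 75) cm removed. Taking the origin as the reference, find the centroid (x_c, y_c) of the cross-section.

x_c = 103.76 cm, y_c = 75.00 cm

Part | A | x̄ᵢ | ȳᵢ | A·x̄ᵢ | A·ȳᵢ
plate | 33000.00 | 110.00 | 75.00 | 3630000.00 | 2475000.00
hole | -8494.87 | 128.00 | 75.00 | -1087342.92 | -637114.99
Σ | 24505.13 |  |  | 2542657.08 | 1837885.01
x_c = 2542657.08 / 24505.13 = 103.76 cm
y_c = 1837885.01 / 24505.13 = 75.00 cm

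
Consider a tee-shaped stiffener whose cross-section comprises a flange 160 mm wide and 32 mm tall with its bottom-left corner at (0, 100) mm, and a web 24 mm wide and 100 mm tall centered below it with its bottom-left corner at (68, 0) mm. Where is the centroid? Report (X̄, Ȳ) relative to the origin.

web: A = 24 × 100 = 2400.00, centroid at (80.00, 50.00).
flange: A = 160 × 32 = 5120.00, centroid at (80.00, 116.00).
ΣA = 7520.00 mm², ΣAX̄ = 601600.00 mm³, ΣAȲ = 713920.00 mm³.
X̄ = 601600.00/7520.00 = 80.00 mm; Ȳ = 713920.00/7520.00 = 94.94 mm.

X̄ = 80.00 mm, Ȳ = 94.94 mm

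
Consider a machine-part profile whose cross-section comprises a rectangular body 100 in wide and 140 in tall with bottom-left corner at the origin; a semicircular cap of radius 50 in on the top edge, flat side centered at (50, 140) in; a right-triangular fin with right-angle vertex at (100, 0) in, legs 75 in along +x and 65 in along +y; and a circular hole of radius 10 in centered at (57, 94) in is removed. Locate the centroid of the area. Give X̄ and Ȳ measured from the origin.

X̄ = 59.01 in, Ȳ = 81.61 in

Part | A | x̄ᵢ | ȳᵢ | A·x̄ᵢ | A·ȳᵢ
rectangular body | 14000.00 | 50.00 | 70.00 | 700000.00 | 980000.00
semicircular top | 3926.99 | 50.00 | 161.22 | 196349.54 | 633112.05
triangular fin | 2437.50 | 125.00 | 21.67 | 304687.50 | 52812.50
hole | -314.16 | 57.00 | 94.00 | -17907.08 | -29530.97
Σ | 20050.33 |  |  | 1183129.96 | 1636393.58
X̄ = 1183129.96 / 20050.33 = 59.01 in
Ȳ = 1636393.58 / 20050.33 = 81.61 in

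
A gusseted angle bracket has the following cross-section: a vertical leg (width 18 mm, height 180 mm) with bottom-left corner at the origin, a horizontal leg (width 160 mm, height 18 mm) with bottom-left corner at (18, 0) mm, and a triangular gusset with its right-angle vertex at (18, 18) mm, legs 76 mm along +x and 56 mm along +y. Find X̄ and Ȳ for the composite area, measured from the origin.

X̄ = 48.93 mm, Ȳ = 47.96 mm

vertical leg: A = 18 × 180 = 3240.00, centroid at (9.00, 90.00).
horizontal leg: A = 160 × 18 = 2880.00, centroid at (98.00, 9.00).
gusset: A = ½·76·56 = 2128.00, centroid at (43.33, 36.67).
ΣA = 8248.00 mm², ΣAX̄ = 403613.33 mm³, ΣAȲ = 395546.67 mm³.
X̄ = 403613.33/8248.00 = 48.93 mm; Ȳ = 395546.67/8248.00 = 47.96 mm.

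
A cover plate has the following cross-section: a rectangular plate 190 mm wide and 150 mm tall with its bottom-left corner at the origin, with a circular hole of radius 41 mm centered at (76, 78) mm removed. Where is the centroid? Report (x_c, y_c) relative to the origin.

plate: A = 190 × 150 = 28500.00, centroid at (95.00, 75.00).
hole: A = −π·41² = -5281.02, centroid at (76.00, 78.00).
ΣA = 23218.98 mm², ΣAx_c = 2306142.69 mm³, ΣAy_c = 1725580.65 mm³.
x_c = 2306142.69/23218.98 = 99.32 mm; y_c = 1725580.65/23218.98 = 74.32 mm.

x_c = 99.32 mm, y_c = 74.32 mm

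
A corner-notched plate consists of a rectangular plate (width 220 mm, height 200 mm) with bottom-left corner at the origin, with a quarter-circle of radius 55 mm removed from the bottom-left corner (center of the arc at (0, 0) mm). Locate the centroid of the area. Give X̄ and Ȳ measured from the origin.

Part | A | x̄ᵢ | ȳᵢ | A·x̄ᵢ | A·ȳᵢ
plate | 44000.00 | 110.00 | 100.00 | 4840000.00 | 4400000.00
removed quarter-circle | -2375.83 | 23.34 | 23.34 | -55458.33 | -55458.33
Σ | 41624.17 |  |  | 4784541.67 | 4344541.67
X̄ = 4784541.67 / 41624.17 = 114.95 mm
Ȳ = 4344541.67 / 41624.17 = 104.38 mm

X̄ = 114.95 mm, Ȳ = 104.38 mm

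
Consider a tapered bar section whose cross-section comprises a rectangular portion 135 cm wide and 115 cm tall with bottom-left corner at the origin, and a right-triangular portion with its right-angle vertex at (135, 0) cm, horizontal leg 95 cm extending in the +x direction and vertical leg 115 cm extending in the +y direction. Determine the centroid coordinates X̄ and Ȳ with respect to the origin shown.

X̄ = 93.31 cm, Ȳ = 52.51 cm

rectangular portion: A = 135 × 115 = 15525.00, centroid at (67.50, 57.50).
triangular portion: A = ½·95·115 = 5462.50, centroid at (166.67, 38.33).
ΣA = 20987.50 cm²
ΣAX̄ = (15525.00)(67.50) + (5462.50)(166.67) = 1958354.17 cm³
ΣAȲ = (15525.00)(57.50) + (5462.50)(38.33) = 1102083.33 cm³
X̄ = 1958354.17 / 20987.50 = 93.31 cm
Ȳ = 1102083.33 / 20987.50 = 52.51 cm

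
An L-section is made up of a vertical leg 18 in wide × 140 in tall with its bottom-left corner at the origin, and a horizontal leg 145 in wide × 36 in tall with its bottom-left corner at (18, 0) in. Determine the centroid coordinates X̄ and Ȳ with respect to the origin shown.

X̄ = 63.97 in, Ȳ = 34.93 in

vertical leg: A = 18 × 140 = 2520.00, centroid at (9.00, 70.00).
horizontal leg: A = 145 × 36 = 5220.00, centroid at (90.50, 18.00).
ΣA = 7740.00 in²
ΣAX̄ = (2520.00)(9.00) + (5220.00)(90.50) = 495090.00 in³
ΣAȲ = (2520.00)(70.00) + (5220.00)(18.00) = 270360.00 in³
X̄ = 495090.00 / 7740.00 = 63.97 in
Ȳ = 270360.00 / 7740.00 = 34.93 in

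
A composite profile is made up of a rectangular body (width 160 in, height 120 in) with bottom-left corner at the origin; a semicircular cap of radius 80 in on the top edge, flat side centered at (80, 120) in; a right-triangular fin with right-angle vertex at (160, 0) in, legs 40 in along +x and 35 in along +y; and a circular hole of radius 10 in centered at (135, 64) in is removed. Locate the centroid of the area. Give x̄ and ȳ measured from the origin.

x̄ = 81.62 in, ȳ = 90.68 in

Part | A | x̄ᵢ | ȳᵢ | A·x̄ᵢ | A·ȳᵢ
rectangular body | 19200.00 | 80.00 | 60.00 | 1536000.00 | 1152000.00
semicircular top | 10053.10 | 80.00 | 153.95 | 804247.72 | 1547704.91
triangular fin | 700.00 | 173.33 | 11.67 | 121333.33 | 8166.67
hole | -314.16 | 135.00 | 64.00 | -42411.50 | -20106.19
Σ | 29638.94 |  |  | 2419169.55 | 2687765.39
x̄ = 2419169.55 / 29638.94 = 81.62 in
ȳ = 2687765.39 / 29638.94 = 90.68 in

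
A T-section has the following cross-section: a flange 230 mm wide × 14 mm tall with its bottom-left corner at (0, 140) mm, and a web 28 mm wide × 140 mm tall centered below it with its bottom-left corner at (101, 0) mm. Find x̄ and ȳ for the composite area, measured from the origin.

web: A = 28 × 140 = 3920.00, centroid at (115.00, 70.00).
flange: A = 230 × 14 = 3220.00, centroid at (115.00, 147.00).
ΣA = 7140.00 mm²
ΣAx̄ = (3920.00)(115.00) + (3220.00)(115.00) = 821100.00 mm³
ΣAȳ = (3920.00)(70.00) + (3220.00)(147.00) = 747740.00 mm³
x̄ = 821100.00 / 7140.00 = 115.00 mm
ȳ = 747740.00 / 7140.00 = 104.73 mm

x̄ = 115.00 mm, ȳ = 104.73 mm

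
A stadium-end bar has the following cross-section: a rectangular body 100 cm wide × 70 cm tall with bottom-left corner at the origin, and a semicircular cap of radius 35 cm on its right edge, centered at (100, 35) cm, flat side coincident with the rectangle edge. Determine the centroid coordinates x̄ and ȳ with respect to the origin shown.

x̄ = 63.98 cm, ȳ = 35.00 cm

rectangular body: A = 100 × 70 = 7000.00, centroid at (50.00, 35.00).
semicircular end: A = ½π·35² = 1924.23, centroid at (114.85, 35.00).
ΣA = 8924.23 cm²
ΣAx̄ = (7000.00)(50.00) + (1924.23)(114.85) = 571005.88 cm³
ΣAȳ = (7000.00)(35.00) + (1924.23)(35.00) = 312347.89 cm³
x̄ = 571005.88 / 8924.23 = 63.98 cm
ȳ = 312347.89 / 8924.23 = 35.00 cm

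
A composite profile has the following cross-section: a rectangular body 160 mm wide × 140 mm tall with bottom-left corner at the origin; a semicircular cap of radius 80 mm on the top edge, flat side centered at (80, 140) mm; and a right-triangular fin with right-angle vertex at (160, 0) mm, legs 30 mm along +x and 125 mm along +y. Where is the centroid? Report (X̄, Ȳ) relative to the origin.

X̄ = 84.92 mm, Ȳ = 98.90 mm

rectangular body: A = 160 × 140 = 22400.00, centroid at (80.00, 70.00).
semicircular top: A = ½π·80² = 10053.10, centroid at (80.00, 173.95).
triangular fin: A = ½·30·125 = 1875.00, centroid at (170.00, 41.67).
ΣA = 34328.10 mm²
ΣAX̄ = (22400.00)(80.00) + (10053.10)(80.00) + (1875.00)(170.00) = 2914997.72 mm³
ΣAȲ = (22400.00)(70.00) + (10053.10)(173.95) + (1875.00)(41.67) = 3394891.84 mm³
X̄ = 2914997.72 / 34328.10 = 84.92 mm
Ȳ = 3394891.84 / 34328.10 = 98.90 mm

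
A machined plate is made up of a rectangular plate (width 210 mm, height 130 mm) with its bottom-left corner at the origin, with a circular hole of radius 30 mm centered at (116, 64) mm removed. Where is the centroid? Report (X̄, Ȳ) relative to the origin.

X̄ = 103.73 mm, Ȳ = 65.12 mm

plate: A = 210 × 130 = 27300.00, centroid at (105.00, 65.00).
hole: A = −π·30² = -2827.43, centroid at (116.00, 64.00).
ΣA = 24472.57 mm²
ΣAX̄ = (27300.00)(105.00) + (-2827.43)(116.00) = 2538517.73 mm³
ΣAȲ = (27300.00)(65.00) + (-2827.43)(64.00) = 1593544.26 mm³
X̄ = 2538517.73 / 24472.57 = 103.73 mm
Ȳ = 1593544.26 / 24472.57 = 65.12 mm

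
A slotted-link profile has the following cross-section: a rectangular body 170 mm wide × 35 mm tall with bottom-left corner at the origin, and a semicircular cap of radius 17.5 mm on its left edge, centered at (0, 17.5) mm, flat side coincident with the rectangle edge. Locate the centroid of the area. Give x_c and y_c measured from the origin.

rectangular body: A = 170 × 35 = 5950.00, centroid at (85.00, 17.50).
semicircular end: A = ½π·17.5² = 481.06, centroid at (-7.43, 17.50).
ΣA = 6431.06 mm²
ΣAx_c = (5950.00)(85.00) + (481.06)(-7.43) = 502177.08 mm³
ΣAy_c = (5950.00)(17.50) + (481.06)(17.50) = 112543.49 mm³
x_c = 502177.08 / 6431.06 = 78.09 mm
y_c = 112543.49 / 6431.06 = 17.50 mm

x_c = 78.09 mm, y_c = 17.50 mm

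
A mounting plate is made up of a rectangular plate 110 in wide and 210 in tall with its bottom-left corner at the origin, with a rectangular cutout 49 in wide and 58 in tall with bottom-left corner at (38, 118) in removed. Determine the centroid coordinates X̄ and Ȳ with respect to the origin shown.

plate: A = 110 × 210 = 23100.00, centroid at (55.00, 105.00).
hole: A = −(49 × 58) = -2842.00, centroid at (62.50, 147.00).
ΣA = 20258.00 in²
ΣAX̄ = (23100.00)(55.00) + (-2842.00)(62.50) = 1092875.00 in³
ΣAȲ = (23100.00)(105.00) + (-2842.00)(147.00) = 2007726.00 in³
X̄ = 1092875.00 / 20258.00 = 53.95 in
Ȳ = 2007726.00 / 20258.00 = 99.11 in

X̄ = 53.95 in, Ȳ = 99.11 in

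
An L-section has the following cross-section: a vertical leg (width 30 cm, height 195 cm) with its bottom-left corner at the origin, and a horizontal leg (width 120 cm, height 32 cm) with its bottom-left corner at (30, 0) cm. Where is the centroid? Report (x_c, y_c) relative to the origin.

x_c = 44.72 cm, y_c = 65.20 cm

vertical leg: A = 30 × 195 = 5850.00, centroid at (15.00, 97.50).
horizontal leg: A = 120 × 32 = 3840.00, centroid at (90.00, 16.00).
ΣA = 9690.00 cm²
ΣAx_c = (5850.00)(15.00) + (3840.00)(90.00) = 433350.00 cm³
ΣAy_c = (5850.00)(97.50) + (3840.00)(16.00) = 631815.00 cm³
x_c = 433350.00 / 9690.00 = 44.72 cm
y_c = 631815.00 / 9690.00 = 65.20 cm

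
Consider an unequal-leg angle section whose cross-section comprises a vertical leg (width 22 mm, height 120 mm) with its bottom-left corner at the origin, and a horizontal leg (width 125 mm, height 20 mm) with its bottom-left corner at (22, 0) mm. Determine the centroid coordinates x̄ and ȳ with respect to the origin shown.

x̄ = 46.75 mm, ȳ = 35.68 mm

Part | A | x̄ᵢ | ȳᵢ | A·x̄ᵢ | A·ȳᵢ
vertical leg | 2640.00 | 11.00 | 60.00 | 29040.00 | 158400.00
horizontal leg | 2500.00 | 84.50 | 10.00 | 211250.00 | 25000.00
Σ | 5140.00 |  |  | 240290.00 | 183400.00
x̄ = 240290.00 / 5140.00 = 46.75 mm
ȳ = 183400.00 / 5140.00 = 35.68 mm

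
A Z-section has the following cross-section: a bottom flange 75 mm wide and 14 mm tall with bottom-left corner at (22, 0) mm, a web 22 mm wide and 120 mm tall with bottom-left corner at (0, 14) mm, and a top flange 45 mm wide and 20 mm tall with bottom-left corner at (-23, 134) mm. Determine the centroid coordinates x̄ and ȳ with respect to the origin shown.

bottom flange: A = 75 × 14 = 1050.00, centroid at (59.50, 7.00).
web: A = 22 × 120 = 2640.00, centroid at (11.00, 74.00).
top flange: A = 45 × 20 = 900.00, centroid at (-0.50, 144.00).
ΣA = 4590.00 mm²
ΣAx̄ = (1050.00)(59.50) + (2640.00)(11.00) + (900.00)(-0.50) = 91065.00 mm³
ΣAȳ = (1050.00)(7.00) + (2640.00)(74.00) + (900.00)(144.00) = 332310.00 mm³
x̄ = 91065.00 / 4590.00 = 19.84 mm
ȳ = 332310.00 / 4590.00 = 72.40 mm

x̄ = 19.84 mm, ȳ = 72.40 mm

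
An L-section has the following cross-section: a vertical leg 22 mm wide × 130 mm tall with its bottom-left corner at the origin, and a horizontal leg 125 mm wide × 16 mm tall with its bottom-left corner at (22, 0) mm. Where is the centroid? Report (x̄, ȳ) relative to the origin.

x̄ = 41.25 mm, ȳ = 41.54 mm

vertical leg: A = 22 × 130 = 2860.00, centroid at (11.00, 65.00).
horizontal leg: A = 125 × 16 = 2000.00, centroid at (84.50, 8.00).
ΣA = 4860.00 mm², ΣAx̄ = 200460.00 mm³, ΣAȳ = 201900.00 mm³.
x̄ = 200460.00/4860.00 = 41.25 mm; ȳ = 201900.00/4860.00 = 41.54 mm.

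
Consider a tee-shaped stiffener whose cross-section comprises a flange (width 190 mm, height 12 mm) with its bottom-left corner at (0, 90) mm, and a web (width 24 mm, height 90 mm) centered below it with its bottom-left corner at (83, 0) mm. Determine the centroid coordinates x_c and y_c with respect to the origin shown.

Part | A | x̄ᵢ | ȳᵢ | A·x̄ᵢ | A·ȳᵢ
web | 2160.00 | 95.00 | 45.00 | 205200.00 | 97200.00
flange | 2280.00 | 95.00 | 96.00 | 216600.00 | 218880.00
Σ | 4440.00 |  |  | 421800.00 | 316080.00
x_c = 421800.00 / 4440.00 = 95.00 mm
y_c = 316080.00 / 4440.00 = 71.19 mm

x_c = 95.00 mm, y_c = 71.19 mm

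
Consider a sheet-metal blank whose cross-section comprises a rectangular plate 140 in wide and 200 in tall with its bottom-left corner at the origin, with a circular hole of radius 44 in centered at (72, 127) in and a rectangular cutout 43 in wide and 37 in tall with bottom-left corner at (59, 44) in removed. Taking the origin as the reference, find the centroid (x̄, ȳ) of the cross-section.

Part | A | x̄ᵢ | ȳᵢ | A·x̄ᵢ | A·ȳᵢ
plate | 28000.00 | 70.00 | 100.00 | 1960000.00 | 2800000.00
hole 1 | -6082.12 | 72.00 | 127.00 | -437912.88 | -772429.67
hole 2 | -1591.00 | 80.50 | 62.50 | -128075.50 | -99437.50
Σ | 20326.88 |  |  | 1394011.62 | 1928132.83
x̄ = 1394011.62 / 20326.88 = 68.58 in
ȳ = 1928132.83 / 20326.88 = 94.86 in

x̄ = 68.58 in, ȳ = 94.86 in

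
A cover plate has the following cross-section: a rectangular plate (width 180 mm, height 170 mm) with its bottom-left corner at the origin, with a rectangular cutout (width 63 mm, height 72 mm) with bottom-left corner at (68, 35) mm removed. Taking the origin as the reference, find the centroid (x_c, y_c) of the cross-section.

Part | A | x̄ᵢ | ȳᵢ | A·x̄ᵢ | A·ȳᵢ
plate | 30600.00 | 90.00 | 85.00 | 2754000.00 | 2601000.00
hole | -4536.00 | 99.50 | 71.00 | -451332.00 | -322056.00
Σ | 26064.00 |  |  | 2302668.00 | 2278944.00
x_c = 2302668.00 / 26064.00 = 88.35 mm
y_c = 2278944.00 / 26064.00 = 87.44 mm

x_c = 88.35 mm, y_c = 87.44 mm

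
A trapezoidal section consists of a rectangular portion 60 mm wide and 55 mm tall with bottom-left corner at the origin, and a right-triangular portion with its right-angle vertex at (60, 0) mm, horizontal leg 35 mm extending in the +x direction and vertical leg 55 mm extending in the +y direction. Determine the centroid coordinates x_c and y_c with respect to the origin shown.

Part | A | x̄ᵢ | ȳᵢ | A·x̄ᵢ | A·ȳᵢ
rectangular portion | 3300.00 | 30.00 | 27.50 | 99000.00 | 90750.00
triangular portion | 962.50 | 71.67 | 18.33 | 68979.17 | 17645.83
Σ | 4262.50 |  |  | 167979.17 | 108395.83
x_c = 167979.17 / 4262.50 = 39.41 mm
y_c = 108395.83 / 4262.50 = 25.43 mm

x_c = 39.41 mm, y_c = 25.43 mm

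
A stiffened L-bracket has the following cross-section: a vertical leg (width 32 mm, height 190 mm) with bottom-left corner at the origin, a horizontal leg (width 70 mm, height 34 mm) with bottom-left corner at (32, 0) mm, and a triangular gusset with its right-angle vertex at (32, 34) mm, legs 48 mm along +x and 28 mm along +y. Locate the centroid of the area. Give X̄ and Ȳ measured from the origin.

vertical leg: A = 32 × 190 = 6080.00, centroid at (16.00, 95.00).
horizontal leg: A = 70 × 34 = 2380.00, centroid at (67.00, 17.00).
gusset: A = ½·48·28 = 672.00, centroid at (48.00, 43.33).
ΣA = 9132.00 mm²
ΣAX̄ = (6080.00)(16.00) + (2380.00)(67.00) + (672.00)(48.00) = 288996.00 mm³
ΣAȲ = (6080.00)(95.00) + (2380.00)(17.00) + (672.00)(43.33) = 647180.00 mm³
X̄ = 288996.00 / 9132.00 = 31.65 mm
Ȳ = 647180.00 / 9132.00 = 70.87 mm

X̄ = 31.65 mm, Ȳ = 70.87 mm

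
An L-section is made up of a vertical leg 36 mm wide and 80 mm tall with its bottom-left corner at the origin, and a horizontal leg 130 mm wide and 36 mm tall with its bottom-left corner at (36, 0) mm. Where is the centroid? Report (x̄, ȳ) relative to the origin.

Part | A | x̄ᵢ | ȳᵢ | A·x̄ᵢ | A·ȳᵢ
vertical leg | 2880.00 | 18.00 | 40.00 | 51840.00 | 115200.00
horizontal leg | 4680.00 | 101.00 | 18.00 | 472680.00 | 84240.00
Σ | 7560.00 |  |  | 524520.00 | 199440.00
x̄ = 524520.00 / 7560.00 = 69.38 mm
ȳ = 199440.00 / 7560.00 = 26.38 mm

x̄ = 69.38 mm, ȳ = 26.38 mm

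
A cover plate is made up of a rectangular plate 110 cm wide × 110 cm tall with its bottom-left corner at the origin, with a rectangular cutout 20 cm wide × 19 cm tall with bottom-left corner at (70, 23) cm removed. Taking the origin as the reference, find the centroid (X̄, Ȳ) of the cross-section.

X̄ = 54.19 cm, Ȳ = 55.73 cm

plate: A = 110 × 110 = 12100.00, centroid at (55.00, 55.00).
hole: A = −(20 × 19) = -380.00, centroid at (80.00, 32.50).
ΣA = 11720.00 cm², ΣAX̄ = 635100.00 cm³, ΣAȲ = 653150.00 cm³.
X̄ = 635100.00/11720.00 = 54.19 cm; Ȳ = 653150.00/11720.00 = 55.73 cm.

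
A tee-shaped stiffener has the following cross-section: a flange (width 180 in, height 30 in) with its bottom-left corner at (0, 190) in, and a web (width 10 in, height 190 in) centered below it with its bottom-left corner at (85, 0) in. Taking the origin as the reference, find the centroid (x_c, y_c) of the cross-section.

x_c = 90.00 in, y_c = 176.37 in

web: A = 10 × 190 = 1900.00, centroid at (90.00, 95.00).
flange: A = 180 × 30 = 5400.00, centroid at (90.00, 205.00).
ΣA = 7300.00 in²
ΣAx_c = (1900.00)(90.00) + (5400.00)(90.00) = 657000.00 in³
ΣAy_c = (1900.00)(95.00) + (5400.00)(205.00) = 1287500.00 in³
x_c = 657000.00 / 7300.00 = 90.00 in
y_c = 1287500.00 / 7300.00 = 176.37 in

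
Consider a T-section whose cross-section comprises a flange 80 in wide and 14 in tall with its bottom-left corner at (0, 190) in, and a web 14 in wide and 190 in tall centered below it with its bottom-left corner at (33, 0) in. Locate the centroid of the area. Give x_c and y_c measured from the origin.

Part | A | x̄ᵢ | ȳᵢ | A·x̄ᵢ | A·ȳᵢ
web | 2660.00 | 40.00 | 95.00 | 106400.00 | 252700.00
flange | 1120.00 | 40.00 | 197.00 | 44800.00 | 220640.00
Σ | 3780.00 |  |  | 151200.00 | 473340.00
x_c = 151200.00 / 3780.00 = 40.00 in
y_c = 473340.00 / 3780.00 = 125.22 in

x_c = 40.00 in, y_c = 125.22 in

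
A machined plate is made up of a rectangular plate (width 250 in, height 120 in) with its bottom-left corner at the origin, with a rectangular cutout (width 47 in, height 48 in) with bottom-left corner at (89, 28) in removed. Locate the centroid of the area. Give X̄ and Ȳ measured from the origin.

X̄ = 126.02 in, Ȳ = 60.65 in

plate: A = 250 × 120 = 30000.00, centroid at (125.00, 60.00).
hole: A = −(47 × 48) = -2256.00, centroid at (112.50, 52.00).
ΣA = 27744.00 in², ΣAX̄ = 3496200.00 in³, ΣAȲ = 1682688.00 in³.
X̄ = 3496200.00/27744.00 = 126.02 in; Ȳ = 1682688.00/27744.00 = 60.65 in.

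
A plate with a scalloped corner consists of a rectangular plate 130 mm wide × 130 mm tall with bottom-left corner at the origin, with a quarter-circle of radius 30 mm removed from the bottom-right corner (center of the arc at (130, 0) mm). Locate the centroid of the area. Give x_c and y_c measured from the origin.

plate: A = 130 × 130 = 16900.00, centroid at (65.00, 65.00).
removed quarter-circle: A = −¼π·30² = -706.86, centroid at (117.27, 12.73).
ΣA = 16193.14 mm²
ΣAx_c = (16900.00)(65.00) + (-706.86)(117.27) = 1015608.41 mm³
ΣAy_c = (16900.00)(65.00) + (-706.86)(12.73) = 1089500.00 mm³
x_c = 1015608.41 / 16193.14 = 62.72 mm
y_c = 1089500.00 / 16193.14 = 67.28 mm

x_c = 62.72 mm, y_c = 67.28 mm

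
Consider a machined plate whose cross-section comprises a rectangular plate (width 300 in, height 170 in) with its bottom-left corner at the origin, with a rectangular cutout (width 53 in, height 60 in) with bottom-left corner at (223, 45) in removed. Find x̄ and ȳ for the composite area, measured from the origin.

x̄ = 143.38 in, ȳ = 85.66 in

Part | A | x̄ᵢ | ȳᵢ | A·x̄ᵢ | A·ȳᵢ
plate | 51000.00 | 150.00 | 85.00 | 7650000.00 | 4335000.00
hole | -3180.00 | 249.50 | 75.00 | -793410.00 | -238500.00
Σ | 47820.00 |  |  | 6856590.00 | 4096500.00
x̄ = 6856590.00 / 47820.00 = 143.38 in
ȳ = 4096500.00 / 47820.00 = 85.66 in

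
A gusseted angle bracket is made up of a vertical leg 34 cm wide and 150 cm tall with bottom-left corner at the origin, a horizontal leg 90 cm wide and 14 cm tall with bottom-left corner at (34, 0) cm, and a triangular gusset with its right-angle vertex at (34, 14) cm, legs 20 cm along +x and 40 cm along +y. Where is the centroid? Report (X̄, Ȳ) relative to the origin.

X̄ = 29.96 cm, Ȳ = 59.50 cm

vertical leg: A = 34 × 150 = 5100.00, centroid at (17.00, 75.00).
horizontal leg: A = 90 × 14 = 1260.00, centroid at (79.00, 7.00).
gusset: A = ½·20·40 = 400.00, centroid at (40.67, 27.33).
ΣA = 6760.00 cm², ΣAX̄ = 202506.67 cm³, ΣAȲ = 402253.33 cm³.
X̄ = 202506.67/6760.00 = 29.96 cm; Ȳ = 402253.33/6760.00 = 59.50 cm.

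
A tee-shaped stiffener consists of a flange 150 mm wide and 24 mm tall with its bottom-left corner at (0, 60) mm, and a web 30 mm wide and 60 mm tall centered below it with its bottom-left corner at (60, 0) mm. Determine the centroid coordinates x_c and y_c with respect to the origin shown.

x_c = 75.00 mm, y_c = 58.00 mm

Part | A | x̄ᵢ | ȳᵢ | A·x̄ᵢ | A·ȳᵢ
web | 1800.00 | 75.00 | 30.00 | 135000.00 | 54000.00
flange | 3600.00 | 75.00 | 72.00 | 270000.00 | 259200.00
Σ | 5400.00 |  |  | 405000.00 | 313200.00
x_c = 405000.00 / 5400.00 = 75.00 mm
y_c = 313200.00 / 5400.00 = 58.00 mm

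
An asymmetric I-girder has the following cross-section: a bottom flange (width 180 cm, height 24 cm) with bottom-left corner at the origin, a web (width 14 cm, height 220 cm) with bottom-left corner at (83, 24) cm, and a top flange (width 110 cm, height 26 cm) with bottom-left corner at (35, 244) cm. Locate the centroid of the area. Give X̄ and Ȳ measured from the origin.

bottom flange: A = 180 × 24 = 4320.00, centroid at (90.00, 12.00).
web: A = 14 × 220 = 3080.00, centroid at (90.00, 134.00).
top flange: A = 110 × 26 = 2860.00, centroid at (90.00, 257.00).
ΣA = 10260.00 cm², ΣAX̄ = 923400.00 cm³, ΣAȲ = 1199580.00 cm³.
X̄ = 923400.00/10260.00 = 90.00 cm; Ȳ = 1199580.00/10260.00 = 116.92 cm.

X̄ = 90.00 cm, Ȳ = 116.92 cm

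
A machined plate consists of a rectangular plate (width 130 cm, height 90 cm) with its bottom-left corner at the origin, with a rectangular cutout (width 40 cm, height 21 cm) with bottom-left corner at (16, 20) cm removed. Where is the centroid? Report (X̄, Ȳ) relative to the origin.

X̄ = 67.24 cm, Ȳ = 46.12 cm

Part | A | x̄ᵢ | ȳᵢ | A·x̄ᵢ | A·ȳᵢ
plate | 11700.00 | 65.00 | 45.00 | 760500.00 | 526500.00
hole | -840.00 | 36.00 | 30.50 | -30240.00 | -25620.00
Σ | 10860.00 |  |  | 730260.00 | 500880.00
X̄ = 730260.00 / 10860.00 = 67.24 cm
Ȳ = 500880.00 / 10860.00 = 46.12 cm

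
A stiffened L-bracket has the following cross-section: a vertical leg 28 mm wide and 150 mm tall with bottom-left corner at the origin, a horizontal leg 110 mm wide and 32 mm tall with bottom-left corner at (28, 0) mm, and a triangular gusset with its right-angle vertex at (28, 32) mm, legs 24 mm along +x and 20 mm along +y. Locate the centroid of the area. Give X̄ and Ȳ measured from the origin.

Part | A | x̄ᵢ | ȳᵢ | A·x̄ᵢ | A·ȳᵢ
vertical leg | 4200.00 | 14.00 | 75.00 | 58800.00 | 315000.00
horizontal leg | 3520.00 | 83.00 | 16.00 | 292160.00 | 56320.00
gusset | 240.00 | 36.00 | 38.67 | 8640.00 | 9280.00
Σ | 7960.00 |  |  | 359600.00 | 380600.00
X̄ = 359600.00 / 7960.00 = 45.18 mm
Ȳ = 380600.00 / 7960.00 = 47.81 mm

X̄ = 45.18 mm, Ȳ = 47.81 mm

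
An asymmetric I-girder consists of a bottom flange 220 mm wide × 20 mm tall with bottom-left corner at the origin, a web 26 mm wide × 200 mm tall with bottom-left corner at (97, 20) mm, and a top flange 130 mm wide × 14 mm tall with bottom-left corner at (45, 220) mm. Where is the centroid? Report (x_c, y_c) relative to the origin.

x_c = 110.00 mm, y_c = 94.67 mm

bottom flange: A = 220 × 20 = 4400.00, centroid at (110.00, 10.00).
web: A = 26 × 200 = 5200.00, centroid at (110.00, 120.00).
top flange: A = 130 × 14 = 1820.00, centroid at (110.00, 227.00).
ΣA = 11420.00 mm²
ΣAx_c = (4400.00)(110.00) + (5200.00)(110.00) + (1820.00)(110.00) = 1256200.00 mm³
ΣAy_c = (4400.00)(10.00) + (5200.00)(120.00) + (1820.00)(227.00) = 1081140.00 mm³
x_c = 1256200.00 / 11420.00 = 110.00 mm
y_c = 1081140.00 / 11420.00 = 94.67 mm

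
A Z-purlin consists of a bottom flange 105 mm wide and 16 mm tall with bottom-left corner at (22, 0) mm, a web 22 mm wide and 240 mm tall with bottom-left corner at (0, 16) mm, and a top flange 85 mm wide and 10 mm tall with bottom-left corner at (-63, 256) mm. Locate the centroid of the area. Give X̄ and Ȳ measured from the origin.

X̄ = 21.23 mm, Ȳ = 122.07 mm

bottom flange: A = 105 × 16 = 1680.00, centroid at (74.50, 8.00).
web: A = 22 × 240 = 5280.00, centroid at (11.00, 136.00).
top flange: A = 85 × 10 = 850.00, centroid at (-20.50, 261.00).
ΣA = 7810.00 mm²
ΣAX̄ = (1680.00)(74.50) + (5280.00)(11.00) + (850.00)(-20.50) = 165815.00 mm³
ΣAȲ = (1680.00)(8.00) + (5280.00)(136.00) + (850.00)(261.00) = 953370.00 mm³
X̄ = 165815.00 / 7810.00 = 21.23 mm
Ȳ = 953370.00 / 7810.00 = 122.07 mm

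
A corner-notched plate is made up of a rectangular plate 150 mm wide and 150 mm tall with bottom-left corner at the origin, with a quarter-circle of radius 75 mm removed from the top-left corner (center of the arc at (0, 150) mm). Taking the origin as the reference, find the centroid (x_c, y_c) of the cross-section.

Part | A | x̄ᵢ | ȳᵢ | A·x̄ᵢ | A·ȳᵢ
plate | 22500.00 | 75.00 | 75.00 | 1687500.00 | 1687500.00
removed quarter-circle | -4417.86 | 31.83 | 118.17 | -140625.00 | -522054.70
Σ | 18082.14 |  |  | 1546875.00 | 1165445.30
x_c = 1546875.00 / 18082.14 = 85.55 mm
y_c = 1165445.30 / 18082.14 = 64.45 mm

x_c = 85.55 mm, y_c = 64.45 mm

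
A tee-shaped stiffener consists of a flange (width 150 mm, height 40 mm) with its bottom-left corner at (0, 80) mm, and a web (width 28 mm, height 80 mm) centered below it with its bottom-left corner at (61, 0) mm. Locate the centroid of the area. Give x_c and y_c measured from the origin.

x_c = 75.00 mm, y_c = 83.69 mm

web: A = 28 × 80 = 2240.00, centroid at (75.00, 40.00).
flange: A = 150 × 40 = 6000.00, centroid at (75.00, 100.00).
ΣA = 8240.00 mm²
ΣAx_c = (2240.00)(75.00) + (6000.00)(75.00) = 618000.00 mm³
ΣAy_c = (2240.00)(40.00) + (6000.00)(100.00) = 689600.00 mm³
x_c = 618000.00 / 8240.00 = 75.00 mm
y_c = 689600.00 / 8240.00 = 83.69 mm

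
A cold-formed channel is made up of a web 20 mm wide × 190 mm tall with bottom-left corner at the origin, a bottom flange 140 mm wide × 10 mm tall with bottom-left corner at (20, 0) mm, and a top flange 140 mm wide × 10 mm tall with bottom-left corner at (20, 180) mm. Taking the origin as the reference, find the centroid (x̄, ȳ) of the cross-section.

Part | A | x̄ᵢ | ȳᵢ | A·x̄ᵢ | A·ȳᵢ
web | 3800.00 | 10.00 | 95.00 | 38000.00 | 361000.00
bottom flange | 1400.00 | 90.00 | 5.00 | 126000.00 | 7000.00
top flange | 1400.00 | 90.00 | 185.00 | 126000.00 | 259000.00
Σ | 6600.00 |  |  | 290000.00 | 627000.00
x̄ = 290000.00 / 6600.00 = 43.94 mm
ȳ = 627000.00 / 6600.00 = 95.00 mm

x̄ = 43.94 mm, ȳ = 95.00 mm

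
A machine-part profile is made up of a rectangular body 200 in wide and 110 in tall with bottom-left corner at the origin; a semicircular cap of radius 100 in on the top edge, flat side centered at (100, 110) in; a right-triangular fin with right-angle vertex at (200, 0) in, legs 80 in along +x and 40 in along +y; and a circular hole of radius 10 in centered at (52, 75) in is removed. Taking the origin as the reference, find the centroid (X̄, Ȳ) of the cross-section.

X̄ = 105.58 in, Ȳ = 92.38 in

Part | A | x̄ᵢ | ȳᵢ | A·x̄ᵢ | A·ȳᵢ
rectangular body | 22000.00 | 100.00 | 55.00 | 2200000.00 | 1210000.00
semicircular top | 15707.96 | 100.00 | 152.44 | 1570796.33 | 2394542.63
triangular fin | 1600.00 | 226.67 | 13.33 | 362666.67 | 21333.33
hole | -314.16 | 52.00 | 75.00 | -16336.28 | -23561.94
Σ | 38993.80 |  |  | 4117126.71 | 3602314.01
X̄ = 4117126.71 / 38993.80 = 105.58 in
Ȳ = 3602314.01 / 38993.80 = 92.38 in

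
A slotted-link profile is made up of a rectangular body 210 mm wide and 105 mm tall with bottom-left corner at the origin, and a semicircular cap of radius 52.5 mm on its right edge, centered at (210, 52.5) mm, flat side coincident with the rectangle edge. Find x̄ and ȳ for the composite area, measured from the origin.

x̄ = 125.89 mm, ȳ = 52.50 mm

rectangular body: A = 210 × 105 = 22050.00, centroid at (105.00, 52.50).
semicircular end: A = ½π·52.5² = 4329.51, centroid at (232.28, 52.50).
ΣA = 26379.51 mm², ΣAx̄ = 3320915.30 mm³, ΣAȳ = 1384924.14 mm³.
x̄ = 3320915.30/26379.51 = 125.89 mm; ȳ = 1384924.14/26379.51 = 52.50 mm.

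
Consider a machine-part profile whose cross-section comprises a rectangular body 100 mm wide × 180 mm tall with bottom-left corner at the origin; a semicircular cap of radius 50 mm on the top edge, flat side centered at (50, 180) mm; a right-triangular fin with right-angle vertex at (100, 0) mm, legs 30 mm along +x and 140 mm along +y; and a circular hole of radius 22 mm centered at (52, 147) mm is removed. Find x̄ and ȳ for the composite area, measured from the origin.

x̄ = 55.46 mm, ȳ = 101.51 mm

rectangular body: A = 100 × 180 = 18000.00, centroid at (50.00, 90.00).
semicircular top: A = ½π·50² = 3926.99, centroid at (50.00, 201.22).
triangular fin: A = ½·30·140 = 2100.00, centroid at (110.00, 46.67).
hole: A = −π·22² = -1520.53, centroid at (52.00, 147.00).
ΣA = 22506.46 mm², ΣAx̄ = 1248281.94 mm³, ΣAȳ = 2284673.65 mm³.
x̄ = 1248281.94/22506.46 = 55.46 mm; ȳ = 2284673.65/22506.46 = 101.51 mm.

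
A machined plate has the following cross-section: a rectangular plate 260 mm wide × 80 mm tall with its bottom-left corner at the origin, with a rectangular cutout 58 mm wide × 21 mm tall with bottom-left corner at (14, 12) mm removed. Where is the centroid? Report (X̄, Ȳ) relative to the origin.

X̄ = 135.41 mm, Ȳ = 41.09 mm

plate: A = 260 × 80 = 20800.00, centroid at (130.00, 40.00).
hole: A = −(58 × 21) = -1218.00, centroid at (43.00, 22.50).
ΣA = 19582.00 mm²
ΣAX̄ = (20800.00)(130.00) + (-1218.00)(43.00) = 2651626.00 mm³
ΣAȲ = (20800.00)(40.00) + (-1218.00)(22.50) = 804595.00 mm³
X̄ = 2651626.00 / 19582.00 = 135.41 mm
Ȳ = 804595.00 / 19582.00 = 41.09 mm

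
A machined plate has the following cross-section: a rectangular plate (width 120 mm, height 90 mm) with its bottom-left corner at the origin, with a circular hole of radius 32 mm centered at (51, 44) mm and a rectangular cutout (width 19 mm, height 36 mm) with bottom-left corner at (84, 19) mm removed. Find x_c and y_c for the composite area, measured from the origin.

Part | A | x̄ᵢ | ȳᵢ | A·x̄ᵢ | A·ȳᵢ
plate | 10800.00 | 60.00 | 45.00 | 648000.00 | 486000.00
hole 1 | -3216.99 | 51.00 | 44.00 | -164066.53 | -141547.60
hole 2 | -684.00 | 93.50 | 37.00 | -63954.00 | -25308.00
Σ | 6899.01 |  |  | 419979.47 | 319144.40
x_c = 419979.47 / 6899.01 = 60.88 mm
y_c = 319144.40 / 6899.01 = 46.26 mm

x_c = 60.88 mm, y_c = 46.26 mm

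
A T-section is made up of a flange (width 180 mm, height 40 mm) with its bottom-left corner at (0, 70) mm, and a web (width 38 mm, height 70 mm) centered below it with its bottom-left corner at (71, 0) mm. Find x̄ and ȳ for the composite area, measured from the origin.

x̄ = 90.00 mm, ȳ = 75.16 mm

web: A = 38 × 70 = 2660.00, centroid at (90.00, 35.00).
flange: A = 180 × 40 = 7200.00, centroid at (90.00, 90.00).
ΣA = 9860.00 mm², ΣAx̄ = 887400.00 mm³, ΣAȳ = 741100.00 mm³.
x̄ = 887400.00/9860.00 = 90.00 mm; ȳ = 741100.00/9860.00 = 75.16 mm.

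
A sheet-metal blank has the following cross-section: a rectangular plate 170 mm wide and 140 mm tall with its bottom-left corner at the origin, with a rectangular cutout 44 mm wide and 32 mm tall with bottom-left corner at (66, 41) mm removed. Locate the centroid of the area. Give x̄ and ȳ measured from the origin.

x̄ = 84.81 mm, ȳ = 70.82 mm

plate: A = 170 × 140 = 23800.00, centroid at (85.00, 70.00).
hole: A = −(44 × 32) = -1408.00, centroid at (88.00, 57.00).
ΣA = 22392.00 mm², ΣAx̄ = 1899096.00 mm³, ΣAȳ = 1585744.00 mm³.
x̄ = 1899096.00/22392.00 = 84.81 mm; ȳ = 1585744.00/22392.00 = 70.82 mm.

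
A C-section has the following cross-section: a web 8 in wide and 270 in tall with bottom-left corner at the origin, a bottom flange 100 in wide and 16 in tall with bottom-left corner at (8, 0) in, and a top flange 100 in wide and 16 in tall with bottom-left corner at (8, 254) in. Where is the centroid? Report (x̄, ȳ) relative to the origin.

web: A = 8 × 270 = 2160.00, centroid at (4.00, 135.00).
bottom flange: A = 100 × 16 = 1600.00, centroid at (58.00, 8.00).
top flange: A = 100 × 16 = 1600.00, centroid at (58.00, 262.00).
ΣA = 5360.00 in²
ΣAx̄ = (2160.00)(4.00) + (1600.00)(58.00) + (1600.00)(58.00) = 194240.00 in³
ΣAȳ = (2160.00)(135.00) + (1600.00)(8.00) + (1600.00)(262.00) = 723600.00 in³
x̄ = 194240.00 / 5360.00 = 36.24 in
ȳ = 723600.00 / 5360.00 = 135.00 in

x̄ = 36.24 in, ȳ = 135.00 in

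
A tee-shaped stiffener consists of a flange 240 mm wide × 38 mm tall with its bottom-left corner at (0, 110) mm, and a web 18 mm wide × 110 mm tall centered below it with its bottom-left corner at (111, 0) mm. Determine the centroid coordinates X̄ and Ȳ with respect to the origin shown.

Part | A | x̄ᵢ | ȳᵢ | A·x̄ᵢ | A·ȳᵢ
web | 1980.00 | 120.00 | 55.00 | 237600.00 | 108900.00
flange | 9120.00 | 120.00 | 129.00 | 1094400.00 | 1176480.00
Σ | 11100.00 |  |  | 1332000.00 | 1285380.00
X̄ = 1332000.00 / 11100.00 = 120.00 mm
Ȳ = 1285380.00 / 11100.00 = 115.80 mm

X̄ = 120.00 mm, Ȳ = 115.80 mm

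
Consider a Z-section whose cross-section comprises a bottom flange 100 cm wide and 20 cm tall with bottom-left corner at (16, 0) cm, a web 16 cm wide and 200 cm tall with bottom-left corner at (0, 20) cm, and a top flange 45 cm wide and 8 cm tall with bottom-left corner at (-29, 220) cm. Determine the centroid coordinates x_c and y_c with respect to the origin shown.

Part | A | x̄ᵢ | ȳᵢ | A·x̄ᵢ | A·ȳᵢ
bottom flange | 2000.00 | 66.00 | 10.00 | 132000.00 | 20000.00
web | 3200.00 | 8.00 | 120.00 | 25600.00 | 384000.00
top flange | 360.00 | -6.50 | 224.00 | -2340.00 | 80640.00
Σ | 5560.00 |  |  | 155260.00 | 484640.00
x_c = 155260.00 / 5560.00 = 27.92 cm
y_c = 484640.00 / 5560.00 = 87.17 cm

x_c = 27.92 cm, y_c = 87.17 cm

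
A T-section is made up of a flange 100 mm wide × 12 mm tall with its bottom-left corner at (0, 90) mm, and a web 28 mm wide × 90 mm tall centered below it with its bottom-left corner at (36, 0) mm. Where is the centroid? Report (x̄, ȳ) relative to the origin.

x̄ = 50.00 mm, ȳ = 61.45 mm

web: A = 28 × 90 = 2520.00, centroid at (50.00, 45.00).
flange: A = 100 × 12 = 1200.00, centroid at (50.00, 96.00).
ΣA = 3720.00 mm², ΣAx̄ = 186000.00 mm³, ΣAȳ = 228600.00 mm³.
x̄ = 186000.00/3720.00 = 50.00 mm; ȳ = 228600.00/3720.00 = 61.45 mm.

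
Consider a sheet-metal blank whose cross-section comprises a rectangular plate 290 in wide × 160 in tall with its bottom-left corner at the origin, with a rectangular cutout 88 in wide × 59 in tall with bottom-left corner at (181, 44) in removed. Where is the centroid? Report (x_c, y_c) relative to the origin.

x_c = 134.92 in, y_c = 80.82 in

Part | A | x̄ᵢ | ȳᵢ | A·x̄ᵢ | A·ȳᵢ
plate | 46400.00 | 145.00 | 80.00 | 6728000.00 | 3712000.00
hole | -5192.00 | 225.00 | 73.50 | -1168200.00 | -381612.00
Σ | 41208.00 |  |  | 5559800.00 | 3330388.00
x_c = 5559800.00 / 41208.00 = 134.92 in
y_c = 3330388.00 / 41208.00 = 80.82 in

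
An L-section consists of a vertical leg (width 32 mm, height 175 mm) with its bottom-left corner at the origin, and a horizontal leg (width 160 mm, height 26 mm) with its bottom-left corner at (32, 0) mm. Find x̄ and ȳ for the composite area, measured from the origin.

Part | A | x̄ᵢ | ȳᵢ | A·x̄ᵢ | A·ȳᵢ
vertical leg | 5600.00 | 16.00 | 87.50 | 89600.00 | 490000.00
horizontal leg | 4160.00 | 112.00 | 13.00 | 465920.00 | 54080.00
Σ | 9760.00 |  |  | 555520.00 | 544080.00
x̄ = 555520.00 / 9760.00 = 56.92 mm
ȳ = 544080.00 / 9760.00 = 55.75 mm

x̄ = 56.92 mm, ȳ = 55.75 mm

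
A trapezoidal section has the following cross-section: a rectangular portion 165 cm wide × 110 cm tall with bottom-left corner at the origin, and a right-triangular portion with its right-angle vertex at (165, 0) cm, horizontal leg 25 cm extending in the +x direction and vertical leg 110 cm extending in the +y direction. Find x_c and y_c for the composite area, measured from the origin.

rectangular portion: A = 165 × 110 = 18150.00, centroid at (82.50, 55.00).
triangular portion: A = ½·25·110 = 1375.00, centroid at (173.33, 36.67).
ΣA = 19525.00 cm², ΣAx_c = 1735708.33 cm³, ΣAy_c = 1048666.67 cm³.
x_c = 1735708.33/19525.00 = 88.90 cm; y_c = 1048666.67/19525.00 = 53.71 cm.

x_c = 88.90 cm, y_c = 53.71 cm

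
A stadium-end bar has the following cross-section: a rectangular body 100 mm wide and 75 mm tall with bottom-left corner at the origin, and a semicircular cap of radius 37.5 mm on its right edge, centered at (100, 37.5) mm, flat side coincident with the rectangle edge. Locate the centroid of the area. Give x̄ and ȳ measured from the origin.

rectangular body: A = 100 × 75 = 7500.00, centroid at (50.00, 37.50).
semicircular end: A = ½π·37.5² = 2208.93, centroid at (115.92, 37.50).
ΣA = 9708.93 mm²
ΣAx̄ = (7500.00)(50.00) + (2208.93)(115.92) = 631049.48 mm³
ΣAȳ = (7500.00)(37.50) + (2208.93)(37.50) = 364084.96 mm³
x̄ = 631049.48 / 9708.93 = 65.00 mm
ȳ = 364084.96 / 9708.93 = 37.50 mm

x̄ = 65.00 mm, ȳ = 37.50 mm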